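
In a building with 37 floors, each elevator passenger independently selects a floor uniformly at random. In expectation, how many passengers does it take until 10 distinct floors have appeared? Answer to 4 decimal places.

11.4748

Going from k to k+1 distinct takes a geometric number of passengers with mean 37/(37-k).
Sum over k = 0,...,9: E = 37/37 + 37/36 + 37/35 + ... + 37/29 + 37/28 = 11.47479.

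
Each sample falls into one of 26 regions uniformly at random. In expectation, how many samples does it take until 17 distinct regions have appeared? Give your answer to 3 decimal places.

26.662

Going from k to k+1 distinct takes a geometric number of samples with mean 26/(26-k).
Sum over k = 0,...,16: E = 26/26 + 26/25 + 26/24 + ... + 26/11 + 26/10 = 26.6617.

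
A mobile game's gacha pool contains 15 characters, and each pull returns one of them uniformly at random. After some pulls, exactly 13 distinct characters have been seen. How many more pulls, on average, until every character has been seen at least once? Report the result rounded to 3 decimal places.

22.500

With k distinct characters already seen, the next new one takes an expected 15/(15-k) pulls.
Sum over k = 13,...,14: E = 15/2 + 15/1 = 22.5000.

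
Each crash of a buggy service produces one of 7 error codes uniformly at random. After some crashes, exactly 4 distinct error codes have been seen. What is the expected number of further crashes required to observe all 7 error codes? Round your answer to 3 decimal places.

12.833

The wait to go from k to k+1 distinct error codes is geometric with mean 7/(7-k).
Sum over k = 4,...,6: E = 7/3 + 7/2 + 7/1 = 12.8333.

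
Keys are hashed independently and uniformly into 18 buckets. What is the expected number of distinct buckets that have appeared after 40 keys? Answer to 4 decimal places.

For each bucket, P(seen in 40 keys) = 1 - (17/18)^40 = 0.89836.
By linearity of expectation, E[distinct seen] = 18·(1 - (17/18)^40) = 16.17051.

16.1705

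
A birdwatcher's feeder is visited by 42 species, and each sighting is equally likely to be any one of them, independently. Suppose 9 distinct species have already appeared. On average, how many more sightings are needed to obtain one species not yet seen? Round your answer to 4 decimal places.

Each sighting yields a new species with probability (42-9)/42 = 33/42, so the wait is geometric with mean 42/33.
E = 42/33 = 1.27273.

1.2727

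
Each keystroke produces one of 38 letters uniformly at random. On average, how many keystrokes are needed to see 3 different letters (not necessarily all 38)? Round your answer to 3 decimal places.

3.083

Going from k to k+1 distinct takes a geometric number of keystrokes with mean 38/(38-k).
Sum over k = 0,...,2: E = 38/38 + 38/37 + 38/36 = 3.0826.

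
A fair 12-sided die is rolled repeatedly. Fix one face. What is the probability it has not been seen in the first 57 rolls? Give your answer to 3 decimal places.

0.007

On each roll the fixed face fails to appear with probability 11/12.
P(still missing after 57) = (11/12)^57 = 0.0070.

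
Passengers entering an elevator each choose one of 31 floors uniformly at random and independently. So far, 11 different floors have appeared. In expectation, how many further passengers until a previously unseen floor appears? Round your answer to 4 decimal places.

1.5500

The number of passengers until the next new floor is geometric with success probability 20/31, so its mean is 31/20.
E = 31/20 = 1.55000.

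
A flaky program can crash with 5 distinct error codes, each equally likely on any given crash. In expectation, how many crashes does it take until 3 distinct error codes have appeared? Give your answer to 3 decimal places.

With k distinct error codes already seen, the next new one arrives after an expected 5/(5-k) crashes.
Sum over k = 0,...,2: E = 5/5 + 5/4 + 5/3 = 3.9167.

3.917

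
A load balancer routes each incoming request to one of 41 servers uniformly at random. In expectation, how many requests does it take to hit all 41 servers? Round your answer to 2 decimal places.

The wait to go from k to k+1 distinct servers is geometric with mean 41/(41-k).
E[T] = 41/41 + 41/40 + 41/39 + ... + 41/2 + 41/1 = 41·H_{41}.
H_{41} = 4.303, so E[T] = 176.420.

176.42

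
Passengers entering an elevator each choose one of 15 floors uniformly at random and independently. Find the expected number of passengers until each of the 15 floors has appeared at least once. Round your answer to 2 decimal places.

49.77

Split into phases: going from k distinct to k+1 distinct takes on average 15/(15-k) passengers.
E[T] = 15/15 + 15/14 + 15/13 + ... + 15/2 + 15/1 = 15·H_{15}.
H_{15} = 3.318, so E[T] = 49.773.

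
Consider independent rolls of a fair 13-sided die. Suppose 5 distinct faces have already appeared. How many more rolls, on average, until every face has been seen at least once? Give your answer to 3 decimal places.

35.332

With k distinct faces already seen, the next new one takes an expected 13/(13-k) rolls.
Sum over k = 5,...,12: E = 13/8 + 13/7 + 13/6 + ... + 13/2 + 13/1 = 35.3321.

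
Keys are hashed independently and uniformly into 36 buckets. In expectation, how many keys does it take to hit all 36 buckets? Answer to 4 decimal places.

150.2841

After k distinct buckets have appeared, the next key gives a new one with probability (36-k)/36, so the expected wait for the (k+1)-th is 36/(36-k).
E[T] = 36/36 + 36/35 + 36/34 + ... + 36/2 + 36/1 = 36·H_{36}.
H_{36} = 4.17456, so E[T] = 150.28413.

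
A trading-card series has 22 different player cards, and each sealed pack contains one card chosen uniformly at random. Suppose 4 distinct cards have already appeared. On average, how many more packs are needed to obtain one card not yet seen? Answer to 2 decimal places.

1.22

Each pack yields a new card with probability (22-4)/22 = 18/22, so the wait is geometric with mean 22/18.
E = 22/18 = 1.222.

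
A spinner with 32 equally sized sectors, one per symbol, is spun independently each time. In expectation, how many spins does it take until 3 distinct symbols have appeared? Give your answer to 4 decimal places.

3.0989

Going from k to k+1 distinct takes a geometric number of spins with mean 32/(32-k).
Sum over k = 0,...,2: E = 32/32 + 32/31 + 32/30 = 3.09892.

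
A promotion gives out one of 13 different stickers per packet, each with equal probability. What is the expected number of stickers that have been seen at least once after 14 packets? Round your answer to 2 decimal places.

8.76

For each sticker, P(seen in 14 packets) = 1 - (12/13)^14 = 0.674.
By linearity of expectation, E[distinct seen] = 13·(1 - (12/13)^14) = 8.761.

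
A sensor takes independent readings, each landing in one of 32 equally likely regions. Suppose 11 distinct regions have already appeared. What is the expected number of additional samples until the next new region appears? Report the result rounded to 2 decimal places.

The number of samples until the next new region is geometric with success probability 21/32, so its mean is 32/21.
E = 32/21 = 1.524.

1.52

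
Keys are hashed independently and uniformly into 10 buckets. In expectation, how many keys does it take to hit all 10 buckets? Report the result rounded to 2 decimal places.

29.29

After k distinct buckets have appeared, the next key gives a new one with probability (10-k)/10, so the expected wait for the (k+1)-th is 10/(10-k).
E[T] = 10/10 + 10/9 + 10/8 + ... + 10/2 + 10/1 = 10·H_{10}.
H_{10} = 2.929, so E[T] = 29.290.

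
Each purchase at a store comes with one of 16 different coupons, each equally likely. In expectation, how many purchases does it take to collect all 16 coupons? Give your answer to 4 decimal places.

54.0917

After k distinct coupons have appeared, the next purchase gives a new one with probability (16-k)/16, so the expected wait for the (k+1)-th is 16/(16-k).
E[T] = 16/16 + 16/15 + 16/14 + ... + 16/2 + 16/1 = 16·H_{16}.
H_{16} = 3.38073, so E[T] = 54.09166.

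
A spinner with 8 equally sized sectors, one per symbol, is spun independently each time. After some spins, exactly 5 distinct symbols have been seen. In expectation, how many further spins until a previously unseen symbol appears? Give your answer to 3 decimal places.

The number of spins until the next new symbol is geometric with success probability 3/8, so its mean is 8/3.
E = 8/3 = 2.6667.

2.667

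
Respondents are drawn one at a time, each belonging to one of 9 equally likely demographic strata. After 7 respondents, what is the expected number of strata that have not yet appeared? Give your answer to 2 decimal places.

For each stratum, P(unseen after 7) = (8/9)^7 = 0.438.
By linearity of expectation, E[unseen] = 9·(8/9)^7 = 3.946.

3.95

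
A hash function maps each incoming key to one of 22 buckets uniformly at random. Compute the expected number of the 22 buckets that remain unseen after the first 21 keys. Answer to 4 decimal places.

8.2823

For each bucket, P(unseen after 21) = (21/22)^21 = 0.37647.
By linearity of expectation, E[unseen] = 22·(21/22)^21 = 8.28231.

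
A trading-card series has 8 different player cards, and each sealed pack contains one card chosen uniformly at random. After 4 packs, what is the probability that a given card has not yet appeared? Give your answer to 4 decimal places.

On each pack the fixed card fails to appear with probability 7/8.
P(still missing after 4) = (7/8)^4 = 0.58618.

0.5862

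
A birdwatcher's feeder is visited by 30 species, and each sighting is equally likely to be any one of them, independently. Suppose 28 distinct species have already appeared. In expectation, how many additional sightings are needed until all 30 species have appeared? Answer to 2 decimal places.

45.00

With k distinct species already seen, the next new one takes an expected 30/(30-k) sightings.
Sum over k = 28,...,29: E = 30/2 + 30/1 = 45.000.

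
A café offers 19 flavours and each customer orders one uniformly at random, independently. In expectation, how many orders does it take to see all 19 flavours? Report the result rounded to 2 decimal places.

67.41

Split into phases: going from k distinct to k+1 distinct takes on average 19/(19-k) orders.
E[T] = 19/19 + 19/18 + 19/17 + ... + 19/2 + 19/1 = 19·H_{19}.
H_{19} = 3.548, so E[T] = 67.407.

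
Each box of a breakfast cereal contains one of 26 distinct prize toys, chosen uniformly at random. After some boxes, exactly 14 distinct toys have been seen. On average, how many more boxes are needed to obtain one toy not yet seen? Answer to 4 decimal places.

2.1667

Each box yields a new toy with probability (26-14)/26 = 12/26, so the wait is geometric with mean 26/12.
E = 26/12 = 2.16667.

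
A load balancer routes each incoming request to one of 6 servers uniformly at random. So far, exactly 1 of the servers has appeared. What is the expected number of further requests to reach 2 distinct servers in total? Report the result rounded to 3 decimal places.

1.200

From k distinct to k+1 distinct takes on average 6/(6-k) requests.
Only the k = 1 term is needed: E = 6/5 = 1.2000.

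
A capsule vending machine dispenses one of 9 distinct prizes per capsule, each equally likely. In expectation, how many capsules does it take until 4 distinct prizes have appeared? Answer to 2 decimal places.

4.91

With k distinct prizes already seen, the next new one arrives after an expected 9/(9-k) capsules.
Sum over k = 0,...,3: E = 9/9 + 9/8 + 9/7 + 9/6 = 4.911.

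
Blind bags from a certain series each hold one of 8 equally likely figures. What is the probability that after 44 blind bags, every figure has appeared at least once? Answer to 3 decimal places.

0.978

Let A_i be the event that figure i is missing after 44 blind bags. By inclusion–exclusion on the A_i,
P(all seen) = Σ_{j=0}^{8} (-1)^j C(8,j)((8-j)/8)^44
= 1.0000 - 0.0225 + 0.0001 - 0.0000 + 0.0000 - 0.0000 + 0.0000 - 0.0000 + 0.0000
= 0.9776.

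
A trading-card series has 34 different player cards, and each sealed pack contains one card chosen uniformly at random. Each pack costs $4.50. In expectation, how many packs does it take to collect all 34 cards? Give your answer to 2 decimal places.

140.02

The wait to go from k to k+1 distinct cards is geometric with mean 34/(34-k).
E[T] = 34/34 + 34/33 + 34/32 + ... + 34/2 + 34/1 = 34·H_{34}.
H_{34} = 4.118, so E[T] = 140.019.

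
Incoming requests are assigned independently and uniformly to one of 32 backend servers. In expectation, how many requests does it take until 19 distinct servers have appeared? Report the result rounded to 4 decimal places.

Going from k to k+1 distinct takes a geometric number of requests with mean 32/(32-k).
Sum over k = 0,...,18: E = 32/32 + 32/31 + 32/30 + ... + 32/15 + 32/14 = 28.10757.

28.1076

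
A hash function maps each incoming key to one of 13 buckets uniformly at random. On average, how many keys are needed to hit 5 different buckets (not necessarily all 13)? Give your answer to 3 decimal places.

6.010

Going from k to k+1 distinct takes a geometric number of keys with mean 13/(13-k).
Sum over k = 0,...,4: E = 13/13 + 13/12 + 13/11 + 13/10 + 13/9 = 6.0096.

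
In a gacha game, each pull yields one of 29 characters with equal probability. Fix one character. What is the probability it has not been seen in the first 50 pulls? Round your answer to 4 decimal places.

On each pull the fixed character fails to appear with probability 28/29.
P(still missing after 50) = (28/29)^50 = 0.17298.

0.1730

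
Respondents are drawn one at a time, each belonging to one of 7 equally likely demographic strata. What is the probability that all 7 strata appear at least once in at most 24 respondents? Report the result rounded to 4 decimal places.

0.8334

By inclusion–exclusion over which strata are missing,
P(all seen) = Σ_{j=0}^{7} (-1)^j C(7,j)((7-j)/7)^24
= 1.00000 - 0.17313 + 0.00653 - 0.00005 + 0.00000 - 0.00000 + 0.00000 - 0.00000
= 0.83335.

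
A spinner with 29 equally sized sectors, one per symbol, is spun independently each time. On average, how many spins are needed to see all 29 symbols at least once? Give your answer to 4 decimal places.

After k distinct symbols have appeared, the next spin gives a new one with probability (29-k)/29, so the expected wait for the (k+1)-th is 29/(29-k).
E[T] = 29/29 + 29/28 + 29/27 + ... + 29/2 + 29/1 = 29·H_{29}.
H_{29} = 3.96165, so E[T] = 114.88796.

114.8880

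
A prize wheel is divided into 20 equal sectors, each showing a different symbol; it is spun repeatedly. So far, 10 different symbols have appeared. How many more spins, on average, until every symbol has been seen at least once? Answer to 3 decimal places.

58.579

The wait to go from k to k+1 distinct symbols is geometric with mean 20/(20-k).
Sum over k = 10,...,19: E = 20/10 + 20/9 + 20/8 + ... + 20/2 + 20/1 = 58.5794.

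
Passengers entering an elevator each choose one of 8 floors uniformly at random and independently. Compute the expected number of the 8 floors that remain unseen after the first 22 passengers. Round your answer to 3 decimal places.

For each floor, P(unseen after 22) = (7/8)^22 = 0.0530.
By linearity of expectation, E[unseen] = 8·(7/8)^22 = 0.4239.

0.424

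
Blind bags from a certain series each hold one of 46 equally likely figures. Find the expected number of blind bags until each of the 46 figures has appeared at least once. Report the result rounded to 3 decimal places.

The wait to go from k to k+1 distinct figures is geometric with mean 46/(46-k).
E[T] = 46/46 + 46/45 + 46/44 + ... + 46/2 + 46/1 = 46·H_{46}.
H_{46} = 4.4167, so E[T] = 203.1676.

203.168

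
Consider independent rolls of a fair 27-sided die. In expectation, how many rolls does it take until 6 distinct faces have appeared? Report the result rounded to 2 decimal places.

Going from k to k+1 distinct takes a geometric number of rolls with mean 27/(27-k).
Sum over k = 0,...,5: E = 27/27 + 27/26 + 27/25 + 27/24 + 27/23 + 27/22 = 6.645.

6.64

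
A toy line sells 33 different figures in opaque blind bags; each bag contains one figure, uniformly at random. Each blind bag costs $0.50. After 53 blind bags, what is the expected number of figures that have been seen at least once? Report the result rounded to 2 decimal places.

26.54

For each figure, P(seen in 53 blind bags) = 1 - (32/33)^53 = 0.804.
By linearity of expectation, E[distinct seen] = 33·(1 - (32/33)^53) = 26.540.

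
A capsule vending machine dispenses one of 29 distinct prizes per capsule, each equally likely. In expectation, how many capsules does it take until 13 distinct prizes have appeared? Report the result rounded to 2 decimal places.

16.85

Going from k to k+1 distinct takes a geometric number of capsules with mean 29/(29-k).
Sum over k = 0,...,12: E = 29/29 + 29/28 + 29/27 + ... + 29/18 + 29/17 = 16.847.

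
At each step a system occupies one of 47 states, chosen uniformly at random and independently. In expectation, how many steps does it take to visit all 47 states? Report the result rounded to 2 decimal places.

The wait to go from k to k+1 distinct states is geometric with mean 47/(47-k).
E[T] = 47/47 + 47/46 + 47/45 + ... + 47/2 + 47/1 = 47·H_{47}.
H_{47} = 4.438, so E[T] = 208.584.

208.58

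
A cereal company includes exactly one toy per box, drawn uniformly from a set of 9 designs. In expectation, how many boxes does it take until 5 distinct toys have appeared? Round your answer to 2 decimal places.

With k distinct toys already seen, the next new one arrives after an expected 9/(9-k) boxes.
Sum over k = 0,...,4: E = 9/9 + 9/8 + 9/7 + 9/6 + 9/5 = 6.711.

6.71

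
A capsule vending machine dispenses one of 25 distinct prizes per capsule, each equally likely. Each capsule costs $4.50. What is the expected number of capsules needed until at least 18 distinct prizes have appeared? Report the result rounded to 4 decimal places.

30.5775

With k distinct prizes already seen, the next new one arrives after an expected 25/(25-k) capsules.
Sum over k = 0,...,17: E = 25/25 + 25/24 + 25/23 + ... + 25/9 + 25/8 = 30.57753.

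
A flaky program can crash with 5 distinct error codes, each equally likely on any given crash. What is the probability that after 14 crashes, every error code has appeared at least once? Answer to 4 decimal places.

Let A_i be the event that error code i is missing after 14 crashes. By inclusion–exclusion on the A_i,
P(all seen) = Σ_{j=0}^{5} (-1)^j C(5,j)((5-j)/5)^14
= 1.00000 - 0.21990 + 0.00784 - 0.00003 + 0.00000 - 0.00000
= 0.78791.

0.7879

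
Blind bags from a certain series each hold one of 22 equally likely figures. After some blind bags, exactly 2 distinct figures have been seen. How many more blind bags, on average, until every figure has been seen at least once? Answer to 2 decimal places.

With k distinct figures already seen, the next new one takes an expected 22/(22-k) blind bags.
Sum over k = 2,...,21: E = 22/20 + 22/19 + 22/18 + ... + 22/2 + 22/1 = 79.150.

79.15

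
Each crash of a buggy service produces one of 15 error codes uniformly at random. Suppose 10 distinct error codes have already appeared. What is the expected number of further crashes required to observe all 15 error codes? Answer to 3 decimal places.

With k distinct error codes already seen, the next new one takes an expected 15/(15-k) crashes.
Sum over k = 10,...,14: E = 15/5 + 15/4 + 15/3 + 15/2 + 15/1 = 34.2500.

34.250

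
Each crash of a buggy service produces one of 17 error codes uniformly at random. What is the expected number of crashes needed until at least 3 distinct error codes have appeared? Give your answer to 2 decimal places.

With k distinct error codes already seen, the next new one arrives after an expected 17/(17-k) crashes.
Sum over k = 0,...,2: E = 17/17 + 17/16 + 17/15 = 3.196.

3.20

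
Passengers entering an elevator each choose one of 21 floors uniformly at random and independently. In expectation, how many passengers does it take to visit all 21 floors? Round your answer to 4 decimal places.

After k distinct floors have appeared, the next passenger gives a new one with probability (21-k)/21, so the expected wait for the (k+1)-th is 21/(21-k).
E[T] = 21/21 + 21/20 + 21/19 + ... + 21/2 + 21/1 = 21·H_{21}.
H_{21} = 3.64536, so E[T] = 76.55253.

76.5525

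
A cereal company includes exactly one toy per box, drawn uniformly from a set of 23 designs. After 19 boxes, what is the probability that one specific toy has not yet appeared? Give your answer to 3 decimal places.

On each box the fixed toy fails to appear with probability 22/23.
P(still missing after 19) = (22/23)^19 = 0.4297.

0.430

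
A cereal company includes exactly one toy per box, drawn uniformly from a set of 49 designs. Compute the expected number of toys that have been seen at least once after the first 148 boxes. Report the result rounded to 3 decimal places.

46.683

For each toy, P(seen in 148 boxes) = 1 - (48/49)^148 = 0.9527.
By linearity of expectation, E[distinct seen] = 49·(1 - (48/49)^148) = 46.6832.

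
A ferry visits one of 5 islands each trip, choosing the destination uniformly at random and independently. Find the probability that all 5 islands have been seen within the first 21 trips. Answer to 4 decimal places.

0.9541

Let A_i be the event that island i is missing after 21 trips. By inclusion–exclusion on the A_i,
P(all seen) = Σ_{j=0}^{5} (-1)^j C(5,j)((5-j)/5)^21
= 1.00000 - 0.04612 + 0.00022 - 0.00000 + 0.00000 - 0.00000
= 0.95410.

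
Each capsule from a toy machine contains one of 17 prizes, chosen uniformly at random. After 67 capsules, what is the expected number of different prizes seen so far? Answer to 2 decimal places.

For each prize, P(seen in 67 capsules) = 1 - (16/17)^67 = 0.983.
By linearity of expectation, E[distinct seen] = 17·(1 - (16/17)^67) = 16.707.

16.71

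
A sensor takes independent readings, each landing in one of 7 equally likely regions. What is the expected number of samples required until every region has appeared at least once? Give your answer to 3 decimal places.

After k distinct regions have appeared, the next sample gives a new one with probability (7-k)/7, so the expected wait for the (k+1)-th is 7/(7-k).
E[T] = 7/7 + 7/6 + 7/5 + ... + 7/2 + 7/1 = 7·H_{7}.
H_{7} = 2.5929, so E[T] = 18.1500.

18.150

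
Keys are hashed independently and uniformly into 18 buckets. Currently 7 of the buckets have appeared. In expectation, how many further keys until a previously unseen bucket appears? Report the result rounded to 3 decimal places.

Each key yields a new bucket with probability (18-7)/18 = 11/18, so the wait is geometric with mean 18/11.
E = 18/11 = 1.6364.

1.636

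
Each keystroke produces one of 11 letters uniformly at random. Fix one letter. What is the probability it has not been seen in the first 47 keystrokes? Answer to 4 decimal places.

On each keystroke the fixed letter fails to appear with probability 10/11.
P(still missing after 47) = (10/11)^47 = 0.01134.

0.0113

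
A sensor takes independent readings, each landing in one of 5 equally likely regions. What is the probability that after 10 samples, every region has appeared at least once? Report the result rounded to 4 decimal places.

By inclusion–exclusion over which regions are missing,
P(all seen) = Σ_{j=0}^{5} (-1)^j C(5,j)((5-j)/5)^10
= 1.00000 - 0.53687 + 0.06047 - 0.00105 + 0.00000 - 0.00000
= 0.52255.

0.5225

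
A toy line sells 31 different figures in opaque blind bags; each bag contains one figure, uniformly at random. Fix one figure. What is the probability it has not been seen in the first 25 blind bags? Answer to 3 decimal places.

0.441

On each blind bag the fixed figure fails to appear with probability 30/31.
P(still missing after 25) = (30/31)^25 = 0.4405.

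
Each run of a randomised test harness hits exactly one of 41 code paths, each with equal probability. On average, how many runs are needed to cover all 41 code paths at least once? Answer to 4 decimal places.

176.4203

After k distinct code paths have appeared, the next run gives a new one with probability (41-k)/41, so the expected wait for the (k+1)-th is 41/(41-k).
E[T] = 41/41 + 41/40 + 41/39 + ... + 41/2 + 41/1 = 41·H_{41}.
H_{41} = 4.30293, so E[T] = 176.42026.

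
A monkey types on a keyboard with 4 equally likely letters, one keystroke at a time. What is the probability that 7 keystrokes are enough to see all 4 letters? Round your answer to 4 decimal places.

Let A_i be the event that letter i is missing after 7 keystrokes. By inclusion–exclusion on the A_i,
P(all seen) = Σ_{j=0}^{4} (-1)^j C(4,j)((4-j)/4)^7
= 1.00000 - 0.53394 + 0.04688 - 0.00024 + 0.00000
= 0.51270.

0.5127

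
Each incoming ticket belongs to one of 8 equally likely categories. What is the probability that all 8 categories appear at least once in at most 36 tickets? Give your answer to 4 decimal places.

0.9355

By inclusion–exclusion over which categories are missing,
P(all seen) = Σ_{j=0}^{8} (-1)^j C(8,j)((8-j)/8)^36
= 1.00000 - 0.06537 + 0.00089 - 0.00000 + 0.00000 - 0.00000 + 0.00000 - 0.00000 + 0.00000
= 0.93552.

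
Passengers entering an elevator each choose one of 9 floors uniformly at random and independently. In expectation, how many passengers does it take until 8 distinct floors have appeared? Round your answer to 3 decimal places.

With k distinct floors already seen, the next new one arrives after an expected 9/(9-k) passengers.
Sum over k = 0,...,7: E = 9/9 + 9/8 + 9/7 + ... + 9/3 + 9/2 = 16.4607.

16.461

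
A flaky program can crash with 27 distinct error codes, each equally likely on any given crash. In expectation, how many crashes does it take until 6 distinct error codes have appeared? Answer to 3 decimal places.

6.645

With k distinct error codes already seen, the next new one arrives after an expected 27/(27-k) crashes.
Sum over k = 0,...,5: E = 27/27 + 27/26 + 27/25 + 27/24 + 27/23 + 27/22 = 6.6446.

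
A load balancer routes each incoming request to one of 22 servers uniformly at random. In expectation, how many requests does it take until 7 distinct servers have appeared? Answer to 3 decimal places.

With k distinct servers already seen, the next new one arrives after an expected 22/(22-k) requests.
Sum over k = 0,...,6: E = 22/22 + 22/21 + 22/20 + ... + 22/17 + 22/16 = 8.1969.

8.197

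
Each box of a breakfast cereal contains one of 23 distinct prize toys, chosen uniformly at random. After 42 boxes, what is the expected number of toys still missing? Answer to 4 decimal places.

3.5556

For each toy, P(unseen after 42) = (22/23)^42 = 0.15459.
By linearity of expectation, E[unseen] = 23·(22/23)^42 = 3.55559.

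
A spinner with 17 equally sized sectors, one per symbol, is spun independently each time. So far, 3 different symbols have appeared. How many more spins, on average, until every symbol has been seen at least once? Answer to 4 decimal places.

55.2766

From k distinct to k+1 distinct takes on average 17/(17-k) spins.
Sum over k = 3,...,16: E = 17/14 + 17/13 + 17/12 + ... + 17/2 + 17/1 = 55.27656.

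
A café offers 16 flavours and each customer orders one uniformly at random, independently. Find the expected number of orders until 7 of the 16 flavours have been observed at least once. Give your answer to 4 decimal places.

With k distinct flavours already seen, the next new one arrives after an expected 16/(16-k) orders.
Sum over k = 0,...,6: E = 16/16 + 16/15 + 16/14 + ... + 16/11 + 16/10 = 8.82817.

8.8282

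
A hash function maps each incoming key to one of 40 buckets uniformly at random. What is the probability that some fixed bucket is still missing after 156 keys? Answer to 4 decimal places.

On each key the fixed bucket fails to appear with probability 39/40.
P(still missing after 156) = (39/40)^156 = 0.01926.

0.0193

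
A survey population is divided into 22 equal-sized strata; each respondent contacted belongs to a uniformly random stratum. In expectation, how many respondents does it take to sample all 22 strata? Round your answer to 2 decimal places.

81.20

The wait to go from k to k+1 distinct strata is geometric with mean 22/(22-k).
E[T] = 22/22 + 22/21 + 22/20 + ... + 22/2 + 22/1 = 22·H_{22}.
H_{22} = 3.691, so E[T] = 81.198.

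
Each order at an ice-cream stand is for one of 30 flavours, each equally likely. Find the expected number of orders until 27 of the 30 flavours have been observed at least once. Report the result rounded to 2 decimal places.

With k distinct flavours already seen, the next new one arrives after an expected 30/(30-k) orders.
Sum over k = 0,...,26: E = 30/30 + 30/29 + 30/28 + ... + 30/5 + 30/4 = 64.850.

64.85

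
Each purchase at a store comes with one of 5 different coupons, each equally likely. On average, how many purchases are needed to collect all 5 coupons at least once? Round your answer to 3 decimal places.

After k distinct coupons have appeared, the next purchase gives a new one with probability (5-k)/5, so the expected wait for the (k+1)-th is 5/(5-k).
E[T] = 5/5 + 5/4 + 5/3 + 5/2 + 5/1 = 5·H_{5}.
H_{5} = 2.2833, so E[T] = 11.4167.

11.417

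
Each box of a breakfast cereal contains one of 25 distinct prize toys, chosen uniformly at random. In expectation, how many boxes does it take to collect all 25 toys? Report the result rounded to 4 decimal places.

95.3990

The wait to go from k to k+1 distinct toys is geometric with mean 25/(25-k).
E[T] = 25/25 + 25/24 + 25/23 + ... + 25/2 + 25/1 = 25·H_{25}.
H_{25} = 3.81596, so E[T] = 95.39895.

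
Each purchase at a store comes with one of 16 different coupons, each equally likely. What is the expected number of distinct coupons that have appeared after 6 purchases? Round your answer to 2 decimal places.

5.14

For each coupon, P(seen in 6 purchases) = 1 - (15/16)^6 = 0.321.
By linearity of expectation, E[distinct seen] = 16·(1 - (15/16)^6) = 5.137.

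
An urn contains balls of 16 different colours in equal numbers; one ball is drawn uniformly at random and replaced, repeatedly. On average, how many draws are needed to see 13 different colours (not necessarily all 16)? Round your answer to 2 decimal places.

With k distinct colours already seen, the next new one arrives after an expected 16/(16-k) draws.
Sum over k = 0,...,12: E = 16/16 + 16/15 + 16/14 + ... + 16/5 + 16/4 = 24.758.

24.76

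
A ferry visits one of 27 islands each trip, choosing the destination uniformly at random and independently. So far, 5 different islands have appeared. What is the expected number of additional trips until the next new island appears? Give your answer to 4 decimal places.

The number of trips until the next new island is geometric with success probability 22/27, so its mean is 27/22.
E = 27/22 = 1.22727.

1.2273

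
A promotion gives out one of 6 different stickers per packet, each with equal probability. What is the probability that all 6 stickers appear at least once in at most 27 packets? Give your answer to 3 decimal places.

Let A_i be the event that sticker i is missing after 27 packets. By inclusion–exclusion on the A_i,
P(all seen) = Σ_{j=0}^{6} (-1)^j C(6,j)((6-j)/6)^27
= 1.0000 - 0.0437 + 0.0003 - 0.0000 + 0.0000 - 0.0000 + 0.0000
= 0.9566.

0.957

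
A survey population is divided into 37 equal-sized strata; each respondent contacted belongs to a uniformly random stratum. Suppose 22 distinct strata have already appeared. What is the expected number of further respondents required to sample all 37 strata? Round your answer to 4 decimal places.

From k distinct to k+1 distinct takes on average 37/(37-k) respondents.
Sum over k = 22,...,36: E = 37/15 + 37/14 + 37/13 + ... + 37/2 + 37/1 = 122.77447.

122.7745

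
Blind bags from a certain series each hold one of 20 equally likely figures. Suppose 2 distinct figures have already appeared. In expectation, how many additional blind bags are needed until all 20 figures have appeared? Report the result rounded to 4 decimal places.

69.9022

With k distinct figures already seen, the next new one takes an expected 20/(20-k) blind bags.
Sum over k = 2,...,19: E = 20/18 + 20/17 + 20/16 + ... + 20/2 + 20/1 = 69.90216.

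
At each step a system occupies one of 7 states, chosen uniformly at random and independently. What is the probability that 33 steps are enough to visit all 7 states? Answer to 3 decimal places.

0.957

Let A_i be the event that state i is missing after 33 steps. By inclusion–exclusion on the A_i,
P(all seen) = Σ_{j=0}^{7} (-1)^j C(7,j)((7-j)/7)^33
= 1.0000 - 0.0432 + 0.0003 - 0.0000 + 0.0000 - 0.0000 + 0.0000 - 0.0000
= 0.9571.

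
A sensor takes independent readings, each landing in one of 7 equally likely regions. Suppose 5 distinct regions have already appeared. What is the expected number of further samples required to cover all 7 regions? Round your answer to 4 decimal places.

With k distinct regions already seen, the next new one takes an expected 7/(7-k) samples.
Sum over k = 5,...,6: E = 7/2 + 7/1 = 10.50000.

10.5000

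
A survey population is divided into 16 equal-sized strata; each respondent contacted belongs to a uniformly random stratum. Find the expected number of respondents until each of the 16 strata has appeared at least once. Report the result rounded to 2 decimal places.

After k distinct strata have appeared, the next respondent gives a new one with probability (16-k)/16, so the expected wait for the (k+1)-th is 16/(16-k).
E[T] = 16/16 + 16/15 + 16/14 + ... + 16/2 + 16/1 = 16·H_{16}.
H_{16} = 3.381, so E[T] = 54.092.

54.09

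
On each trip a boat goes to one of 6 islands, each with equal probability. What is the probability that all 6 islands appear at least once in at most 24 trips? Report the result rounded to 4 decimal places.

0.9254

Let A_i be the event that island i is missing after 24 trips. By inclusion–exclusion on the A_i,
P(all seen) = Σ_{j=0}^{6} (-1)^j C(6,j)((6-j)/6)^24
= 1.00000 - 0.07547 + 0.00089 - 0.00000 + 0.00000 - 0.00000 + 0.00000
= 0.92542.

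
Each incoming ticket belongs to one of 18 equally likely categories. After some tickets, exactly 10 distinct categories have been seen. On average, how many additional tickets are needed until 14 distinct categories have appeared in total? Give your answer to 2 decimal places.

11.42

The wait to go from k to k+1 distinct categories is geometric with mean 18/(18-k).
Sum over k = 10,...,13: E = 18/8 + 18/7 + 18/6 + 18/5 = 11.421.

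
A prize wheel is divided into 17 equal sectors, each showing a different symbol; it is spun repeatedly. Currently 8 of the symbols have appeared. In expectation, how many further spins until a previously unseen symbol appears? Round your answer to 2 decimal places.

The number of spins until the next new symbol is geometric with success probability 9/17, so its mean is 17/9.
E = 17/9 = 1.889.

1.89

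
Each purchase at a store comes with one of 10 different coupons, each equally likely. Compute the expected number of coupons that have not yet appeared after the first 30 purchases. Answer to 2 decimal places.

For each coupon, P(unseen after 30) = (9/10)^30 = 0.042.
By linearity of expectation, E[unseen] = 10·(9/10)^30 = 0.424.

0.42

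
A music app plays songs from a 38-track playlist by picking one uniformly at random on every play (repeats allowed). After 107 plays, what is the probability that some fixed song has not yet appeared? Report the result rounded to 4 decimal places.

0.0576

On each play the fixed song fails to appear with probability 37/38.
P(still missing after 107) = (37/38)^107 = 0.05764.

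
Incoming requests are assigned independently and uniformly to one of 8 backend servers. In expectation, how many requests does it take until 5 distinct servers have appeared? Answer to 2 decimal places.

7.08

Going from k to k+1 distinct takes a geometric number of requests with mean 8/(8-k).
Sum over k = 0,...,4: E = 8/8 + 8/7 + 8/6 + 8/5 + 8/4 = 7.076.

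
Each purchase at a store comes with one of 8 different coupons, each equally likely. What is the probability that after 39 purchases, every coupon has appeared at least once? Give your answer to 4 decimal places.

0.9566

Let A_i be the event that coupon i is missing after 39 purchases. By inclusion–exclusion on the A_i,
P(all seen) = Σ_{j=0}^{8} (-1)^j C(8,j)((8-j)/8)^39
= 1.00000 - 0.04379 + 0.00038 - 0.00000 + 0.00000 - 0.00000 + 0.00000 - 0.00000 + 0.00000
= 0.95658.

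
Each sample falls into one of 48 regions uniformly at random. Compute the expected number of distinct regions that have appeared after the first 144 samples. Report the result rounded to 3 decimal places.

45.685

For each region, P(seen in 144 samples) = 1 - (47/48)^144 = 0.9518.
By linearity of expectation, E[distinct seen] = 48·(1 - (47/48)^144) = 45.6848.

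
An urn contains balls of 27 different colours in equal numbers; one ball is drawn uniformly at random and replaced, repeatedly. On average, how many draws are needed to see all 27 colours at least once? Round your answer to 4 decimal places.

After k distinct colours have appeared, the next draw gives a new one with probability (27-k)/27, so the expected wait for the (k+1)-th is 27/(27-k).
E[T] = 27/27 + 27/26 + 27/25 + ... + 27/2 + 27/1 = 27·H_{27}.
H_{27} = 3.89146, so E[T] = 105.06933.

105.0693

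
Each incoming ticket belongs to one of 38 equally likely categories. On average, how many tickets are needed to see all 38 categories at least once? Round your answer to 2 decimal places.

The wait to go from k to k+1 distinct categories is geometric with mean 38/(38-k).
E[T] = 38/38 + 38/37 + 38/36 + ... + 38/2 + 38/1 = 38·H_{38}.
H_{38} = 4.228, so E[T] = 160.660.

160.66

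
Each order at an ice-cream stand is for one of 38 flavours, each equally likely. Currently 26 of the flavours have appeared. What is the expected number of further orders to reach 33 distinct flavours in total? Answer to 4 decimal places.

31.1553

The wait to go from k to k+1 distinct flavours is geometric with mean 38/(38-k).
Sum over k = 26,...,32: E = 38/12 + 38/11 + 38/10 + ... + 38/7 + 38/6 = 31.15534.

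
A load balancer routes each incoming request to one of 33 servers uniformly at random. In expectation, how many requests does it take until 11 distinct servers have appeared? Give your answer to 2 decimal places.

Going from k to k+1 distinct takes a geometric number of requests with mean 33/(33-k).
Sum over k = 0,...,10: E = 33/33 + 33/32 + 33/31 + ... + 33/24 + 33/23 = 13.134.

13.13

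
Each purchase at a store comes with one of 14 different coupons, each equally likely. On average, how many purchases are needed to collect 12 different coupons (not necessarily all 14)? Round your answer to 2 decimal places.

24.52

With k distinct coupons already seen, the next new one arrives after an expected 14/(14-k) purchases.
Sum over k = 0,...,11: E = 14/14 + 14/13 + 14/12 + ... + 14/4 + 14/3 = 24.522.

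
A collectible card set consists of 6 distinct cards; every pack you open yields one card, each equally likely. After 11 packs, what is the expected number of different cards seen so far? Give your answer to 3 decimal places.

For each card, P(seen in 11 packs) = 1 - (5/6)^11 = 0.8654.
By linearity of expectation, E[distinct seen] = 6·(1 - (5/6)^11) = 5.1925.

5.192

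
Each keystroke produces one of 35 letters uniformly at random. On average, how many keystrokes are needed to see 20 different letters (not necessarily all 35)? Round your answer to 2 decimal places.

Going from k to k+1 distinct takes a geometric number of keystrokes with mean 35/(35-k).
Sum over k = 0,...,19: E = 35/35 + 35/34 + 35/33 + ... + 35/17 + 35/16 = 28.999.

29.00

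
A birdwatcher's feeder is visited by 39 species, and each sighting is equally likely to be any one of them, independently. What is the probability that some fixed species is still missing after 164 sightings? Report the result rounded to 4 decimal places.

0.0141

Each sighting misses the fixed species with probability (39-1)/39 = 38/39, independently.
P(still missing after 164) = (38/39)^164 = 0.01412.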